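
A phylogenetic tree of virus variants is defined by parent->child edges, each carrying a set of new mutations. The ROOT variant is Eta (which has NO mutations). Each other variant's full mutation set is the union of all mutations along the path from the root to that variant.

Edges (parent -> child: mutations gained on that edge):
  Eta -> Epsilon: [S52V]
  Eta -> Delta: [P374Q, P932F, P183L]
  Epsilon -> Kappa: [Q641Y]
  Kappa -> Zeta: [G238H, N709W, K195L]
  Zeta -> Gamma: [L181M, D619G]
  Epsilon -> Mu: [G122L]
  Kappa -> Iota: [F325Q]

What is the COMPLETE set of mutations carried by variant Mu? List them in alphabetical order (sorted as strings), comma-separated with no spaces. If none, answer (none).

Answer: G122L,S52V

Derivation:
At Eta: gained [] -> total []
At Epsilon: gained ['S52V'] -> total ['S52V']
At Mu: gained ['G122L'] -> total ['G122L', 'S52V']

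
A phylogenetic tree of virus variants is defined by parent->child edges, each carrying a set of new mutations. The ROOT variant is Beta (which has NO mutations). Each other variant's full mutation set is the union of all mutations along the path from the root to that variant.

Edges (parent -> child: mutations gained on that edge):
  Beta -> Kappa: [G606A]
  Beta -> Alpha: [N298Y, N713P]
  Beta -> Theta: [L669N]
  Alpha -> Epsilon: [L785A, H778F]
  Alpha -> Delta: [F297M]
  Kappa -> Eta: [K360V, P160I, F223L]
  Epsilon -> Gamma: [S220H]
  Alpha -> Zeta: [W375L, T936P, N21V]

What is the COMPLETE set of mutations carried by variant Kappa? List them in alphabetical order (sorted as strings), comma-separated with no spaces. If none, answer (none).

Answer: G606A

Derivation:
At Beta: gained [] -> total []
At Kappa: gained ['G606A'] -> total ['G606A']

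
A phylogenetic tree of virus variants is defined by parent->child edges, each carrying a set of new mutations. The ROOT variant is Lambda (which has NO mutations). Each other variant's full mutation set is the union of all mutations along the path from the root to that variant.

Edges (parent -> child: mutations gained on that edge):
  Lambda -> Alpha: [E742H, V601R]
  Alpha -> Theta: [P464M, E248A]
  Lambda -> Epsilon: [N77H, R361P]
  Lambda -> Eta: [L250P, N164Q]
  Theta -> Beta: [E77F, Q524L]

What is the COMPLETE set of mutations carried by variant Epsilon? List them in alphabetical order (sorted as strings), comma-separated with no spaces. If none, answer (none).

Answer: N77H,R361P

Derivation:
At Lambda: gained [] -> total []
At Epsilon: gained ['N77H', 'R361P'] -> total ['N77H', 'R361P']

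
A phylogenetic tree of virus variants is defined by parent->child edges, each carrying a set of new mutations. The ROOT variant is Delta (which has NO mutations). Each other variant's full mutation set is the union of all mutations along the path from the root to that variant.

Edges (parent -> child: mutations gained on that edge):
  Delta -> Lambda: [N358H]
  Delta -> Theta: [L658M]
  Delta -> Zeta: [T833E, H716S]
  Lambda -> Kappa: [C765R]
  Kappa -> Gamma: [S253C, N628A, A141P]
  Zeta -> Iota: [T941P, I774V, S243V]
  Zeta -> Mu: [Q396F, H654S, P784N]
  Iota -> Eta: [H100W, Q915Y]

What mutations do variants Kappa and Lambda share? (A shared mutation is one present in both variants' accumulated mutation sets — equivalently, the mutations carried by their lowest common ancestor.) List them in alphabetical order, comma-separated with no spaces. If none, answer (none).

Answer: N358H

Derivation:
Accumulating mutations along path to Kappa:
  At Delta: gained [] -> total []
  At Lambda: gained ['N358H'] -> total ['N358H']
  At Kappa: gained ['C765R'] -> total ['C765R', 'N358H']
Mutations(Kappa) = ['C765R', 'N358H']
Accumulating mutations along path to Lambda:
  At Delta: gained [] -> total []
  At Lambda: gained ['N358H'] -> total ['N358H']
Mutations(Lambda) = ['N358H']
Intersection: ['C765R', 'N358H'] ∩ ['N358H'] = ['N358H']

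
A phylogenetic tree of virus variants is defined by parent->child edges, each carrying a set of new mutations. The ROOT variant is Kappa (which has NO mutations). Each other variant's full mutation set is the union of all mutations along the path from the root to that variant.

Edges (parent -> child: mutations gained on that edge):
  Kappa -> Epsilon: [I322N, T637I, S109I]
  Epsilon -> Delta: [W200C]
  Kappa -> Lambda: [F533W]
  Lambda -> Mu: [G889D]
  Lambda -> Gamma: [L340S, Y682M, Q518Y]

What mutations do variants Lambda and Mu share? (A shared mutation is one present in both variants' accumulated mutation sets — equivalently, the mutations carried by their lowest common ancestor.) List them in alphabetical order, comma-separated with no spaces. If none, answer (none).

Accumulating mutations along path to Lambda:
  At Kappa: gained [] -> total []
  At Lambda: gained ['F533W'] -> total ['F533W']
Mutations(Lambda) = ['F533W']
Accumulating mutations along path to Mu:
  At Kappa: gained [] -> total []
  At Lambda: gained ['F533W'] -> total ['F533W']
  At Mu: gained ['G889D'] -> total ['F533W', 'G889D']
Mutations(Mu) = ['F533W', 'G889D']
Intersection: ['F533W'] ∩ ['F533W', 'G889D'] = ['F533W']

Answer: F533W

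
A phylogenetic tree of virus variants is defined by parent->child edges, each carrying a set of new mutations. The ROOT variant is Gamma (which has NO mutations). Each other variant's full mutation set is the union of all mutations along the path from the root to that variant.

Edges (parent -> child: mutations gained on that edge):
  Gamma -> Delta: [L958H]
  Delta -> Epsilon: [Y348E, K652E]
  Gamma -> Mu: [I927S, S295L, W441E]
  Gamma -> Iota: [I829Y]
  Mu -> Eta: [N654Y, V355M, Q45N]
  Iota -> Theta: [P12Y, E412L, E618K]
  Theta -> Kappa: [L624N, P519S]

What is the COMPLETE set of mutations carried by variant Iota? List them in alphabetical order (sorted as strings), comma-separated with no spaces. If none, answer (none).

Answer: I829Y

Derivation:
At Gamma: gained [] -> total []
At Iota: gained ['I829Y'] -> total ['I829Y']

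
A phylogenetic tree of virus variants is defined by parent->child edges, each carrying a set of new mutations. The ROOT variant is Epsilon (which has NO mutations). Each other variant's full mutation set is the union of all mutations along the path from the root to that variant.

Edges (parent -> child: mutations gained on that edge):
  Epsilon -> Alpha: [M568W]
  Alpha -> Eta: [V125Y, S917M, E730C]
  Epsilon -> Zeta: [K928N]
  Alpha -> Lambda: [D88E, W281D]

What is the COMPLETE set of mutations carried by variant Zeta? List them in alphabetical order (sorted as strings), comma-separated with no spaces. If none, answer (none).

Answer: K928N

Derivation:
At Epsilon: gained [] -> total []
At Zeta: gained ['K928N'] -> total ['K928N']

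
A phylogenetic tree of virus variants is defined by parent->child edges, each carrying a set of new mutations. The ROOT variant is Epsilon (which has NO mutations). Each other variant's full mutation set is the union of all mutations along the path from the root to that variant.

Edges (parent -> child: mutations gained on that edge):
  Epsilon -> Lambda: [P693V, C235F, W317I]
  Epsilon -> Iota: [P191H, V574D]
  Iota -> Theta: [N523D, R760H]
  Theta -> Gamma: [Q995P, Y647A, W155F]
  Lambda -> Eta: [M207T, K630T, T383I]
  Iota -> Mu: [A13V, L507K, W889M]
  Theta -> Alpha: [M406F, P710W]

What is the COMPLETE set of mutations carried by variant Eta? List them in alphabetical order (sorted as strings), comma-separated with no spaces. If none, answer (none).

At Epsilon: gained [] -> total []
At Lambda: gained ['P693V', 'C235F', 'W317I'] -> total ['C235F', 'P693V', 'W317I']
At Eta: gained ['M207T', 'K630T', 'T383I'] -> total ['C235F', 'K630T', 'M207T', 'P693V', 'T383I', 'W317I']

Answer: C235F,K630T,M207T,P693V,T383I,W317I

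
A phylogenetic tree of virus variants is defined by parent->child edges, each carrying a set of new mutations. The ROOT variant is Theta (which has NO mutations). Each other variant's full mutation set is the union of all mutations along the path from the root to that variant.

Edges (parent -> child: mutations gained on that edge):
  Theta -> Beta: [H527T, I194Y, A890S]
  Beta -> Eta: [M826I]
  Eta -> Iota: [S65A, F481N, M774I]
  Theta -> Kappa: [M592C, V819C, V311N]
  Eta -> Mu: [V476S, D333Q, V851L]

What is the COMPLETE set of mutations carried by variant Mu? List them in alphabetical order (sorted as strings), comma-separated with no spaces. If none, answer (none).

Answer: A890S,D333Q,H527T,I194Y,M826I,V476S,V851L

Derivation:
At Theta: gained [] -> total []
At Beta: gained ['H527T', 'I194Y', 'A890S'] -> total ['A890S', 'H527T', 'I194Y']
At Eta: gained ['M826I'] -> total ['A890S', 'H527T', 'I194Y', 'M826I']
At Mu: gained ['V476S', 'D333Q', 'V851L'] -> total ['A890S', 'D333Q', 'H527T', 'I194Y', 'M826I', 'V476S', 'V851L']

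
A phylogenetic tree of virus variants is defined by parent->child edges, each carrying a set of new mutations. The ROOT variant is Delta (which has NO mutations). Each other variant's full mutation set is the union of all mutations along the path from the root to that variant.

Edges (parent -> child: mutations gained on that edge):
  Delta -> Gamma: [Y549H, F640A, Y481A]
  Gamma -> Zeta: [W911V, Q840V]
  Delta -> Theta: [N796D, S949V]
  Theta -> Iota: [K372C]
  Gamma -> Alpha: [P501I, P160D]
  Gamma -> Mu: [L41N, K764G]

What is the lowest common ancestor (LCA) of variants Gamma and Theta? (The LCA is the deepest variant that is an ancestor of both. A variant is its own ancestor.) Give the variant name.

Answer: Delta

Derivation:
Path from root to Gamma: Delta -> Gamma
  ancestors of Gamma: {Delta, Gamma}
Path from root to Theta: Delta -> Theta
  ancestors of Theta: {Delta, Theta}
Common ancestors: {Delta}
Walk up from Theta: Theta (not in ancestors of Gamma), Delta (in ancestors of Gamma)
Deepest common ancestor (LCA) = Delta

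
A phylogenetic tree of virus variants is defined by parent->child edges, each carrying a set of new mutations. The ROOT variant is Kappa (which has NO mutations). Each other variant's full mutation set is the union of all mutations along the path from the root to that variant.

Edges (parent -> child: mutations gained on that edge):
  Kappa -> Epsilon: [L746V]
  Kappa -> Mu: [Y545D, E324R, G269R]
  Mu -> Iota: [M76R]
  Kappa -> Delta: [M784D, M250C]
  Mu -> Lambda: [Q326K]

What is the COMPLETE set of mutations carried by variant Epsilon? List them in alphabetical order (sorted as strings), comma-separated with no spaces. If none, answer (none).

Answer: L746V

Derivation:
At Kappa: gained [] -> total []
At Epsilon: gained ['L746V'] -> total ['L746V']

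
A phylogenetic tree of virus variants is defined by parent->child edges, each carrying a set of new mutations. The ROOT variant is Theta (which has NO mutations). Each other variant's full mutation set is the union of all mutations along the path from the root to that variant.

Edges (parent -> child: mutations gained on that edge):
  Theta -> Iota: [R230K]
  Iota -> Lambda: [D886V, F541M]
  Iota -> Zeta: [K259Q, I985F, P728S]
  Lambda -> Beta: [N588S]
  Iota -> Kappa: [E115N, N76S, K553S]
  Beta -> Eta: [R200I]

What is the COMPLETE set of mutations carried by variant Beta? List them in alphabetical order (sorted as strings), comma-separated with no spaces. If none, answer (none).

At Theta: gained [] -> total []
At Iota: gained ['R230K'] -> total ['R230K']
At Lambda: gained ['D886V', 'F541M'] -> total ['D886V', 'F541M', 'R230K']
At Beta: gained ['N588S'] -> total ['D886V', 'F541M', 'N588S', 'R230K']

Answer: D886V,F541M,N588S,R230K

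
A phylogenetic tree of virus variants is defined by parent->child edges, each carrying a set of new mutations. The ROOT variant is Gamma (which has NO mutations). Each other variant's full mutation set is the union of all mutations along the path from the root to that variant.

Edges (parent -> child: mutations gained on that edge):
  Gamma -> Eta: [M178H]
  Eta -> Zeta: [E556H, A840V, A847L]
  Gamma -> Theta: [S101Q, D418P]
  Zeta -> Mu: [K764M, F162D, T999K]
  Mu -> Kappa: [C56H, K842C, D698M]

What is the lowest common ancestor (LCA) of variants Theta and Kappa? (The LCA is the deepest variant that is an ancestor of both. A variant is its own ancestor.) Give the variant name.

Path from root to Theta: Gamma -> Theta
  ancestors of Theta: {Gamma, Theta}
Path from root to Kappa: Gamma -> Eta -> Zeta -> Mu -> Kappa
  ancestors of Kappa: {Gamma, Eta, Zeta, Mu, Kappa}
Common ancestors: {Gamma}
Walk up from Kappa: Kappa (not in ancestors of Theta), Mu (not in ancestors of Theta), Zeta (not in ancestors of Theta), Eta (not in ancestors of Theta), Gamma (in ancestors of Theta)
Deepest common ancestor (LCA) = Gamma

Answer: Gamma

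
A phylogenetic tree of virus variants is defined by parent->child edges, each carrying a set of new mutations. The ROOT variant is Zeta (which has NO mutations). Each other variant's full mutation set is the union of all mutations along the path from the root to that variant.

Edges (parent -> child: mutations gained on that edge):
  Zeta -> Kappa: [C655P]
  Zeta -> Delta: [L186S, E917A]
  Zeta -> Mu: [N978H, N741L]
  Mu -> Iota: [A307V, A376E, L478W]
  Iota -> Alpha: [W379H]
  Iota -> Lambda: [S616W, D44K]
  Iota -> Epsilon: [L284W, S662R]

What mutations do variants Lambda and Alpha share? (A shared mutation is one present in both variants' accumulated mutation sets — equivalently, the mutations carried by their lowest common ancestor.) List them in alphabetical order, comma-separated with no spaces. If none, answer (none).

Answer: A307V,A376E,L478W,N741L,N978H

Derivation:
Accumulating mutations along path to Lambda:
  At Zeta: gained [] -> total []
  At Mu: gained ['N978H', 'N741L'] -> total ['N741L', 'N978H']
  At Iota: gained ['A307V', 'A376E', 'L478W'] -> total ['A307V', 'A376E', 'L478W', 'N741L', 'N978H']
  At Lambda: gained ['S616W', 'D44K'] -> total ['A307V', 'A376E', 'D44K', 'L478W', 'N741L', 'N978H', 'S616W']
Mutations(Lambda) = ['A307V', 'A376E', 'D44K', 'L478W', 'N741L', 'N978H', 'S616W']
Accumulating mutations along path to Alpha:
  At Zeta: gained [] -> total []
  At Mu: gained ['N978H', 'N741L'] -> total ['N741L', 'N978H']
  At Iota: gained ['A307V', 'A376E', 'L478W'] -> total ['A307V', 'A376E', 'L478W', 'N741L', 'N978H']
  At Alpha: gained ['W379H'] -> total ['A307V', 'A376E', 'L478W', 'N741L', 'N978H', 'W379H']
Mutations(Alpha) = ['A307V', 'A376E', 'L478W', 'N741L', 'N978H', 'W379H']
Intersection: ['A307V', 'A376E', 'D44K', 'L478W', 'N741L', 'N978H', 'S616W'] ∩ ['A307V', 'A376E', 'L478W', 'N741L', 'N978H', 'W379H'] = ['A307V', 'A376E', 'L478W', 'N741L', 'N978H']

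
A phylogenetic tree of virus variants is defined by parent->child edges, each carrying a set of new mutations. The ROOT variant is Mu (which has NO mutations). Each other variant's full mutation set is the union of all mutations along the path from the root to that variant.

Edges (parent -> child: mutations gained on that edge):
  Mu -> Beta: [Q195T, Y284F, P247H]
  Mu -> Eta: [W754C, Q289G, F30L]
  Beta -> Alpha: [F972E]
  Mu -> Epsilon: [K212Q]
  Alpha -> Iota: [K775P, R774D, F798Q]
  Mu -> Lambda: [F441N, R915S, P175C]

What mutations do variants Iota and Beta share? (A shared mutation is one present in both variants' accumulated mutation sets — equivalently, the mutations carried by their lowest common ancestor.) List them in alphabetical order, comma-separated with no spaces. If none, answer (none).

Accumulating mutations along path to Iota:
  At Mu: gained [] -> total []
  At Beta: gained ['Q195T', 'Y284F', 'P247H'] -> total ['P247H', 'Q195T', 'Y284F']
  At Alpha: gained ['F972E'] -> total ['F972E', 'P247H', 'Q195T', 'Y284F']
  At Iota: gained ['K775P', 'R774D', 'F798Q'] -> total ['F798Q', 'F972E', 'K775P', 'P247H', 'Q195T', 'R774D', 'Y284F']
Mutations(Iota) = ['F798Q', 'F972E', 'K775P', 'P247H', 'Q195T', 'R774D', 'Y284F']
Accumulating mutations along path to Beta:
  At Mu: gained [] -> total []
  At Beta: gained ['Q195T', 'Y284F', 'P247H'] -> total ['P247H', 'Q195T', 'Y284F']
Mutations(Beta) = ['P247H', 'Q195T', 'Y284F']
Intersection: ['F798Q', 'F972E', 'K775P', 'P247H', 'Q195T', 'R774D', 'Y284F'] ∩ ['P247H', 'Q195T', 'Y284F'] = ['P247H', 'Q195T', 'Y284F']

Answer: P247H,Q195T,Y284F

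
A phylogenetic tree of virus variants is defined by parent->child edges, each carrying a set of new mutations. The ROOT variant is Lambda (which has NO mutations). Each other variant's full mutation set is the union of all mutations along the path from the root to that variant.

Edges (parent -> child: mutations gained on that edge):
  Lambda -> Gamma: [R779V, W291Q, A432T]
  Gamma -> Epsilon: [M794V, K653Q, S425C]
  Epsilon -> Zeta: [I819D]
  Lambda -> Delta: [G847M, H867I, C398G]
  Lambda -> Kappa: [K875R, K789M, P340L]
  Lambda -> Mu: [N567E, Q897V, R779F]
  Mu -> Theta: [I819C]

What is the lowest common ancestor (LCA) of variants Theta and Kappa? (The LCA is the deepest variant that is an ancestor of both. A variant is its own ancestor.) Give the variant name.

Path from root to Theta: Lambda -> Mu -> Theta
  ancestors of Theta: {Lambda, Mu, Theta}
Path from root to Kappa: Lambda -> Kappa
  ancestors of Kappa: {Lambda, Kappa}
Common ancestors: {Lambda}
Walk up from Kappa: Kappa (not in ancestors of Theta), Lambda (in ancestors of Theta)
Deepest common ancestor (LCA) = Lambda

Answer: Lambda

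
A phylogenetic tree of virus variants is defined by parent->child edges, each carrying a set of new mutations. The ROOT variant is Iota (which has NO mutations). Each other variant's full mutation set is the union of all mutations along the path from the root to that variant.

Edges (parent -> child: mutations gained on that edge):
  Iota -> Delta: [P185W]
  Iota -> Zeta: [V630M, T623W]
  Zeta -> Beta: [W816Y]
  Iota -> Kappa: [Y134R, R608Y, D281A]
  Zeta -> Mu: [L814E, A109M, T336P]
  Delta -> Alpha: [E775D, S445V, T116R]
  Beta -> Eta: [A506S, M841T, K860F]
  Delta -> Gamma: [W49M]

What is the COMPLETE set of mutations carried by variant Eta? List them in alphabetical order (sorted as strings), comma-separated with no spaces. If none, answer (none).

Answer: A506S,K860F,M841T,T623W,V630M,W816Y

Derivation:
At Iota: gained [] -> total []
At Zeta: gained ['V630M', 'T623W'] -> total ['T623W', 'V630M']
At Beta: gained ['W816Y'] -> total ['T623W', 'V630M', 'W816Y']
At Eta: gained ['A506S', 'M841T', 'K860F'] -> total ['A506S', 'K860F', 'M841T', 'T623W', 'V630M', 'W816Y']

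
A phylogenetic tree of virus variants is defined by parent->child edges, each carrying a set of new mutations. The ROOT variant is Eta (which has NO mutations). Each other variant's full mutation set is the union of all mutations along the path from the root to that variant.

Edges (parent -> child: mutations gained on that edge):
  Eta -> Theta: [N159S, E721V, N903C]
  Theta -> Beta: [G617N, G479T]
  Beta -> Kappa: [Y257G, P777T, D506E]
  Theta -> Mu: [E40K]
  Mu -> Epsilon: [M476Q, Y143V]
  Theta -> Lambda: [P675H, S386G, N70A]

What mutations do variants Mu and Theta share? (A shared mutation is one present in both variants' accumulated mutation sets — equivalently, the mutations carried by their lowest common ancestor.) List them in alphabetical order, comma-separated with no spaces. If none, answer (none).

Answer: E721V,N159S,N903C

Derivation:
Accumulating mutations along path to Mu:
  At Eta: gained [] -> total []
  At Theta: gained ['N159S', 'E721V', 'N903C'] -> total ['E721V', 'N159S', 'N903C']
  At Mu: gained ['E40K'] -> total ['E40K', 'E721V', 'N159S', 'N903C']
Mutations(Mu) = ['E40K', 'E721V', 'N159S', 'N903C']
Accumulating mutations along path to Theta:
  At Eta: gained [] -> total []
  At Theta: gained ['N159S', 'E721V', 'N903C'] -> total ['E721V', 'N159S', 'N903C']
Mutations(Theta) = ['E721V', 'N159S', 'N903C']
Intersection: ['E40K', 'E721V', 'N159S', 'N903C'] ∩ ['E721V', 'N159S', 'N903C'] = ['E721V', 'N159S', 'N903C']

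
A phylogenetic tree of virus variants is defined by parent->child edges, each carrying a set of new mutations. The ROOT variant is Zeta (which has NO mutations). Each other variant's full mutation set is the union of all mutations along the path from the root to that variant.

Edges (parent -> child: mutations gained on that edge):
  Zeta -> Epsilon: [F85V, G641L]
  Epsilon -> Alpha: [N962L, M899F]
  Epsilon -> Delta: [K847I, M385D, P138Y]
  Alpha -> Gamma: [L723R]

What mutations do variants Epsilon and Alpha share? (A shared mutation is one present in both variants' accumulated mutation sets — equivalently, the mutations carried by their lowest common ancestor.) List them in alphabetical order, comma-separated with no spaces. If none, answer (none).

Answer: F85V,G641L

Derivation:
Accumulating mutations along path to Epsilon:
  At Zeta: gained [] -> total []
  At Epsilon: gained ['F85V', 'G641L'] -> total ['F85V', 'G641L']
Mutations(Epsilon) = ['F85V', 'G641L']
Accumulating mutations along path to Alpha:
  At Zeta: gained [] -> total []
  At Epsilon: gained ['F85V', 'G641L'] -> total ['F85V', 'G641L']
  At Alpha: gained ['N962L', 'M899F'] -> total ['F85V', 'G641L', 'M899F', 'N962L']
Mutations(Alpha) = ['F85V', 'G641L', 'M899F', 'N962L']
Intersection: ['F85V', 'G641L'] ∩ ['F85V', 'G641L', 'M899F', 'N962L'] = ['F85V', 'G641L']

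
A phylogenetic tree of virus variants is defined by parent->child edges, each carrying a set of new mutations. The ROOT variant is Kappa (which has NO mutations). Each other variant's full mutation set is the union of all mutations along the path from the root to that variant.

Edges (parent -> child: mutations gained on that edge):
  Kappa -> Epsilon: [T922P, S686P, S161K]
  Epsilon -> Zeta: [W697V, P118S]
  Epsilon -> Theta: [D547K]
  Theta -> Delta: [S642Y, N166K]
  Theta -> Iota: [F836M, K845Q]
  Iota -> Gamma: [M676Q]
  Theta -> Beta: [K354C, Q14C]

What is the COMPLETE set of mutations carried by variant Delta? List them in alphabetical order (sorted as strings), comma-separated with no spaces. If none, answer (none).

At Kappa: gained [] -> total []
At Epsilon: gained ['T922P', 'S686P', 'S161K'] -> total ['S161K', 'S686P', 'T922P']
At Theta: gained ['D547K'] -> total ['D547K', 'S161K', 'S686P', 'T922P']
At Delta: gained ['S642Y', 'N166K'] -> total ['D547K', 'N166K', 'S161K', 'S642Y', 'S686P', 'T922P']

Answer: D547K,N166K,S161K,S642Y,S686P,T922P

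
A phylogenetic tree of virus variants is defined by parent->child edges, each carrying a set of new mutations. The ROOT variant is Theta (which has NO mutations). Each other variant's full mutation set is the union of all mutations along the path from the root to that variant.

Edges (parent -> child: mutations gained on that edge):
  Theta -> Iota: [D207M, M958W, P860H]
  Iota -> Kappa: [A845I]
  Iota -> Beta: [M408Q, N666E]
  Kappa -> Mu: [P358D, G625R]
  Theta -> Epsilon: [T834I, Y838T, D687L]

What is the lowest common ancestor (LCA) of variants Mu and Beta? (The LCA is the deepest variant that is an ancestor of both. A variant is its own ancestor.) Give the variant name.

Path from root to Mu: Theta -> Iota -> Kappa -> Mu
  ancestors of Mu: {Theta, Iota, Kappa, Mu}
Path from root to Beta: Theta -> Iota -> Beta
  ancestors of Beta: {Theta, Iota, Beta}
Common ancestors: {Theta, Iota}
Walk up from Beta: Beta (not in ancestors of Mu), Iota (in ancestors of Mu), Theta (in ancestors of Mu)
Deepest common ancestor (LCA) = Iota

Answer: Iota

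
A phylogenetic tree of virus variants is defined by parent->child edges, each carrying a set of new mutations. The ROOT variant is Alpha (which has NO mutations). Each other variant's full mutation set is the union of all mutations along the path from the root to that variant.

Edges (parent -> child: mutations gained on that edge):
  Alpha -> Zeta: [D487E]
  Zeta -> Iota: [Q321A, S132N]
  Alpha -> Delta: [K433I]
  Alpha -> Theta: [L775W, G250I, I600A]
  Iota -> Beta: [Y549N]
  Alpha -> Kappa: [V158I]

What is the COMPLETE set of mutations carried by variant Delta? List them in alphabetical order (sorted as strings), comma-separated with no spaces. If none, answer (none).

Answer: K433I

Derivation:
At Alpha: gained [] -> total []
At Delta: gained ['K433I'] -> total ['K433I']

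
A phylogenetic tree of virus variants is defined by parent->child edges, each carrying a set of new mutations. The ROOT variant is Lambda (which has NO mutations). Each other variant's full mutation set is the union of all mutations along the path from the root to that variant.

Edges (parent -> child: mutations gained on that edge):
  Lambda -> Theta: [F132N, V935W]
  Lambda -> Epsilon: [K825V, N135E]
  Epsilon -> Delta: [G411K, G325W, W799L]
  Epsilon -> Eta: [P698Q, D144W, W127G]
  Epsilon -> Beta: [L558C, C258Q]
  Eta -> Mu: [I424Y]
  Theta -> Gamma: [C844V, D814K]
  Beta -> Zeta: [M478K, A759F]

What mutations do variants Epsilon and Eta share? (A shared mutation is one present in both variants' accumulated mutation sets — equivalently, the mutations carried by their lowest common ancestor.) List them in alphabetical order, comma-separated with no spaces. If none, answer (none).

Accumulating mutations along path to Epsilon:
  At Lambda: gained [] -> total []
  At Epsilon: gained ['K825V', 'N135E'] -> total ['K825V', 'N135E']
Mutations(Epsilon) = ['K825V', 'N135E']
Accumulating mutations along path to Eta:
  At Lambda: gained [] -> total []
  At Epsilon: gained ['K825V', 'N135E'] -> total ['K825V', 'N135E']
  At Eta: gained ['P698Q', 'D144W', 'W127G'] -> total ['D144W', 'K825V', 'N135E', 'P698Q', 'W127G']
Mutations(Eta) = ['D144W', 'K825V', 'N135E', 'P698Q', 'W127G']
Intersection: ['K825V', 'N135E'] ∩ ['D144W', 'K825V', 'N135E', 'P698Q', 'W127G'] = ['K825V', 'N135E']

Answer: K825V,N135E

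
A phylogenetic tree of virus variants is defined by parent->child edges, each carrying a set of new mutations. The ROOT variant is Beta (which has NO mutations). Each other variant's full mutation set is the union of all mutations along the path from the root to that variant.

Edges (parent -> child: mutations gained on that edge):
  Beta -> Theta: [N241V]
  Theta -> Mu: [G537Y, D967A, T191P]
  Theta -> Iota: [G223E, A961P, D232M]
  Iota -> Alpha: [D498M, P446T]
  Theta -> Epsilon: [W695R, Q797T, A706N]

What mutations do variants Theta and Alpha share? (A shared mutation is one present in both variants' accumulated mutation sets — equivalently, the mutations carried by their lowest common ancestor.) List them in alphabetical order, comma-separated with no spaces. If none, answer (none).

Answer: N241V

Derivation:
Accumulating mutations along path to Theta:
  At Beta: gained [] -> total []
  At Theta: gained ['N241V'] -> total ['N241V']
Mutations(Theta) = ['N241V']
Accumulating mutations along path to Alpha:
  At Beta: gained [] -> total []
  At Theta: gained ['N241V'] -> total ['N241V']
  At Iota: gained ['G223E', 'A961P', 'D232M'] -> total ['A961P', 'D232M', 'G223E', 'N241V']
  At Alpha: gained ['D498M', 'P446T'] -> total ['A961P', 'D232M', 'D498M', 'G223E', 'N241V', 'P446T']
Mutations(Alpha) = ['A961P', 'D232M', 'D498M', 'G223E', 'N241V', 'P446T']
Intersection: ['N241V'] ∩ ['A961P', 'D232M', 'D498M', 'G223E', 'N241V', 'P446T'] = ['N241V']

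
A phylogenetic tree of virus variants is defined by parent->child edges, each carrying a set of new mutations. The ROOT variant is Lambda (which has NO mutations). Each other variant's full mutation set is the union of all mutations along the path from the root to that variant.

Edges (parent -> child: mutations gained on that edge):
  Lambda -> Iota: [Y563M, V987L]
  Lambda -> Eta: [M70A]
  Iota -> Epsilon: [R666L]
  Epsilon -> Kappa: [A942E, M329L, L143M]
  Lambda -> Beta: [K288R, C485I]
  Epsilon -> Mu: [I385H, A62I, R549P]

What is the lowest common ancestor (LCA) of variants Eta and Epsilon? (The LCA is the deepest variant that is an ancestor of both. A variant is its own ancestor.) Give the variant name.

Answer: Lambda

Derivation:
Path from root to Eta: Lambda -> Eta
  ancestors of Eta: {Lambda, Eta}
Path from root to Epsilon: Lambda -> Iota -> Epsilon
  ancestors of Epsilon: {Lambda, Iota, Epsilon}
Common ancestors: {Lambda}
Walk up from Epsilon: Epsilon (not in ancestors of Eta), Iota (not in ancestors of Eta), Lambda (in ancestors of Eta)
Deepest common ancestor (LCA) = Lambda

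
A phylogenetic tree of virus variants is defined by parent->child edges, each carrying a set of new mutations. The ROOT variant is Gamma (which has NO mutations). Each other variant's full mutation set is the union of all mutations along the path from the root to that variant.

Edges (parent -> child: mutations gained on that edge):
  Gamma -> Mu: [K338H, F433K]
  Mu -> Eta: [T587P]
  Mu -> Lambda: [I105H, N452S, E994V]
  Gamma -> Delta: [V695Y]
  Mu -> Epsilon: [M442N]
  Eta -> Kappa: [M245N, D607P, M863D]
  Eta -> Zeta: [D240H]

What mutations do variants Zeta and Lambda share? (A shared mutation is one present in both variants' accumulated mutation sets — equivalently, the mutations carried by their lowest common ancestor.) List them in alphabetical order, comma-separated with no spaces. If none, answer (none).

Accumulating mutations along path to Zeta:
  At Gamma: gained [] -> total []
  At Mu: gained ['K338H', 'F433K'] -> total ['F433K', 'K338H']
  At Eta: gained ['T587P'] -> total ['F433K', 'K338H', 'T587P']
  At Zeta: gained ['D240H'] -> total ['D240H', 'F433K', 'K338H', 'T587P']
Mutations(Zeta) = ['D240H', 'F433K', 'K338H', 'T587P']
Accumulating mutations along path to Lambda:
  At Gamma: gained [] -> total []
  At Mu: gained ['K338H', 'F433K'] -> total ['F433K', 'K338H']
  At Lambda: gained ['I105H', 'N452S', 'E994V'] -> total ['E994V', 'F433K', 'I105H', 'K338H', 'N452S']
Mutations(Lambda) = ['E994V', 'F433K', 'I105H', 'K338H', 'N452S']
Intersection: ['D240H', 'F433K', 'K338H', 'T587P'] ∩ ['E994V', 'F433K', 'I105H', 'K338H', 'N452S'] = ['F433K', 'K338H']

Answer: F433K,K338H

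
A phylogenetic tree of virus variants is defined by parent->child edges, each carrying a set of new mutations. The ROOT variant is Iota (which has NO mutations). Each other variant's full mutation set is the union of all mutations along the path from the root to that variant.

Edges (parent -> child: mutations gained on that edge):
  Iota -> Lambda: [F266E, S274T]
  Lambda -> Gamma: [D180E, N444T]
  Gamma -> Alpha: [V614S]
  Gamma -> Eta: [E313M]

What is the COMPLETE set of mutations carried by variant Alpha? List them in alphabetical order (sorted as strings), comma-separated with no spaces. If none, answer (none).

At Iota: gained [] -> total []
At Lambda: gained ['F266E', 'S274T'] -> total ['F266E', 'S274T']
At Gamma: gained ['D180E', 'N444T'] -> total ['D180E', 'F266E', 'N444T', 'S274T']
At Alpha: gained ['V614S'] -> total ['D180E', 'F266E', 'N444T', 'S274T', 'V614S']

Answer: D180E,F266E,N444T,S274T,V614S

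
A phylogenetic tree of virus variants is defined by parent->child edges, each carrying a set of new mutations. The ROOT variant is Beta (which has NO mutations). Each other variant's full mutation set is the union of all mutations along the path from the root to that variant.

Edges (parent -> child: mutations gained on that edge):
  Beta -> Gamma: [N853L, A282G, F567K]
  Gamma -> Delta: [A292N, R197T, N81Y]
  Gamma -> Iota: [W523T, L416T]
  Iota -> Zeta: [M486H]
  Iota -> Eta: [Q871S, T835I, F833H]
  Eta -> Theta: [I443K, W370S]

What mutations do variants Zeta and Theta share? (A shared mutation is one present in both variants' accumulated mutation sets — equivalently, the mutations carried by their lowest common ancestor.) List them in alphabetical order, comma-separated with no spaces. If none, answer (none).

Accumulating mutations along path to Zeta:
  At Beta: gained [] -> total []
  At Gamma: gained ['N853L', 'A282G', 'F567K'] -> total ['A282G', 'F567K', 'N853L']
  At Iota: gained ['W523T', 'L416T'] -> total ['A282G', 'F567K', 'L416T', 'N853L', 'W523T']
  At Zeta: gained ['M486H'] -> total ['A282G', 'F567K', 'L416T', 'M486H', 'N853L', 'W523T']
Mutations(Zeta) = ['A282G', 'F567K', 'L416T', 'M486H', 'N853L', 'W523T']
Accumulating mutations along path to Theta:
  At Beta: gained [] -> total []
  At Gamma: gained ['N853L', 'A282G', 'F567K'] -> total ['A282G', 'F567K', 'N853L']
  At Iota: gained ['W523T', 'L416T'] -> total ['A282G', 'F567K', 'L416T', 'N853L', 'W523T']
  At Eta: gained ['Q871S', 'T835I', 'F833H'] -> total ['A282G', 'F567K', 'F833H', 'L416T', 'N853L', 'Q871S', 'T835I', 'W523T']
  At Theta: gained ['I443K', 'W370S'] -> total ['A282G', 'F567K', 'F833H', 'I443K', 'L416T', 'N853L', 'Q871S', 'T835I', 'W370S', 'W523T']
Mutations(Theta) = ['A282G', 'F567K', 'F833H', 'I443K', 'L416T', 'N853L', 'Q871S', 'T835I', 'W370S', 'W523T']
Intersection: ['A282G', 'F567K', 'L416T', 'M486H', 'N853L', 'W523T'] ∩ ['A282G', 'F567K', 'F833H', 'I443K', 'L416T', 'N853L', 'Q871S', 'T835I', 'W370S', 'W523T'] = ['A282G', 'F567K', 'L416T', 'N853L', 'W523T']

Answer: A282G,F567K,L416T,N853L,W523T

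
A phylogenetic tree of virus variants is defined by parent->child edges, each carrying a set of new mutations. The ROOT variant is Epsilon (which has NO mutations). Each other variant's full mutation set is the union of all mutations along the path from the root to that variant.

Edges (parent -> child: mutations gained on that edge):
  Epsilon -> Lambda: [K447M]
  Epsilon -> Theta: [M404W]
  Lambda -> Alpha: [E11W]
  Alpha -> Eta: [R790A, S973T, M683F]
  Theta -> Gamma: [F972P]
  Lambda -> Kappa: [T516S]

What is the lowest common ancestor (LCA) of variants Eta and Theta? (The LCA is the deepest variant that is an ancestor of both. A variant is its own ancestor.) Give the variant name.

Path from root to Eta: Epsilon -> Lambda -> Alpha -> Eta
  ancestors of Eta: {Epsilon, Lambda, Alpha, Eta}
Path from root to Theta: Epsilon -> Theta
  ancestors of Theta: {Epsilon, Theta}
Common ancestors: {Epsilon}
Walk up from Theta: Theta (not in ancestors of Eta), Epsilon (in ancestors of Eta)
Deepest common ancestor (LCA) = Epsilon

Answer: Epsilon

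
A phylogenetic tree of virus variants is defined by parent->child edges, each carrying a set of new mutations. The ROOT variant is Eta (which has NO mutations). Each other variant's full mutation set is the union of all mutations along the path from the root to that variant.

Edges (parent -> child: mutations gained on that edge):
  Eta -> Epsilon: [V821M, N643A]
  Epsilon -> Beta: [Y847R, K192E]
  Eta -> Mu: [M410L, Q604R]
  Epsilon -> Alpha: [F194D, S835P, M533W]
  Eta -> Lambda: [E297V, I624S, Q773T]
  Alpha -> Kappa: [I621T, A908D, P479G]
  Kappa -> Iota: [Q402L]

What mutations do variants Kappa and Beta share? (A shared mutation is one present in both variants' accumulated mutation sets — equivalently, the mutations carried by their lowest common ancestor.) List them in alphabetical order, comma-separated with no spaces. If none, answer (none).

Accumulating mutations along path to Kappa:
  At Eta: gained [] -> total []
  At Epsilon: gained ['V821M', 'N643A'] -> total ['N643A', 'V821M']
  At Alpha: gained ['F194D', 'S835P', 'M533W'] -> total ['F194D', 'M533W', 'N643A', 'S835P', 'V821M']
  At Kappa: gained ['I621T', 'A908D', 'P479G'] -> total ['A908D', 'F194D', 'I621T', 'M533W', 'N643A', 'P479G', 'S835P', 'V821M']
Mutations(Kappa) = ['A908D', 'F194D', 'I621T', 'M533W', 'N643A', 'P479G', 'S835P', 'V821M']
Accumulating mutations along path to Beta:
  At Eta: gained [] -> total []
  At Epsilon: gained ['V821M', 'N643A'] -> total ['N643A', 'V821M']
  At Beta: gained ['Y847R', 'K192E'] -> total ['K192E', 'N643A', 'V821M', 'Y847R']
Mutations(Beta) = ['K192E', 'N643A', 'V821M', 'Y847R']
Intersection: ['A908D', 'F194D', 'I621T', 'M533W', 'N643A', 'P479G', 'S835P', 'V821M'] ∩ ['K192E', 'N643A', 'V821M', 'Y847R'] = ['N643A', 'V821M']

Answer: N643A,V821M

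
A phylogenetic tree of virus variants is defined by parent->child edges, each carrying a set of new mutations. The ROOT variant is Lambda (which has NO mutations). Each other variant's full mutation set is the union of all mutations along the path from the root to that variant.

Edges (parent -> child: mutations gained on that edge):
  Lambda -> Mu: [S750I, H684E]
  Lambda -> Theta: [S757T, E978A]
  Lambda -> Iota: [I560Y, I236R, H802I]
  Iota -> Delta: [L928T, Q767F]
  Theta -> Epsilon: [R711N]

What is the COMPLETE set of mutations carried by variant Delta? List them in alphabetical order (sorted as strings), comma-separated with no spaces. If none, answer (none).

Answer: H802I,I236R,I560Y,L928T,Q767F

Derivation:
At Lambda: gained [] -> total []
At Iota: gained ['I560Y', 'I236R', 'H802I'] -> total ['H802I', 'I236R', 'I560Y']
At Delta: gained ['L928T', 'Q767F'] -> total ['H802I', 'I236R', 'I560Y', 'L928T', 'Q767F']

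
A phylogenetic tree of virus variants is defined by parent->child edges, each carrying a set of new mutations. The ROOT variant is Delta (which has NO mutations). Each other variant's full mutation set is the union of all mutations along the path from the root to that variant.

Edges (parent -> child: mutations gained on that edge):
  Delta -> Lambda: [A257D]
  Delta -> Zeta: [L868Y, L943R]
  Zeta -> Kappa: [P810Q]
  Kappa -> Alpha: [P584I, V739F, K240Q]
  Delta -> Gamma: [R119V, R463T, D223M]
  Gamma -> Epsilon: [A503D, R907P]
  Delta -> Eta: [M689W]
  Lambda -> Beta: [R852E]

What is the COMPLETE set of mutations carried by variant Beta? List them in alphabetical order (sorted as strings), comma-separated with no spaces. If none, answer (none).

Answer: A257D,R852E

Derivation:
At Delta: gained [] -> total []
At Lambda: gained ['A257D'] -> total ['A257D']
At Beta: gained ['R852E'] -> total ['A257D', 'R852E']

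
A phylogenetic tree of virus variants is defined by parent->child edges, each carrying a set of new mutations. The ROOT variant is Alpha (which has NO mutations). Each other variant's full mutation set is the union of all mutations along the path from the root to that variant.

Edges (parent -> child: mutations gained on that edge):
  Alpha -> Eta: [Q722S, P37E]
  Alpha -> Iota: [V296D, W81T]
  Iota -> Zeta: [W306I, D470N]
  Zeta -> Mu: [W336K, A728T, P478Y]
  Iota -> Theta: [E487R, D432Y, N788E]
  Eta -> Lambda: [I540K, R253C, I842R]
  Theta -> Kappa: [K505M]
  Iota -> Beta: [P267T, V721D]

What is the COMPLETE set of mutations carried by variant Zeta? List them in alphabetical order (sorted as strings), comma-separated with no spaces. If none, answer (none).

Answer: D470N,V296D,W306I,W81T

Derivation:
At Alpha: gained [] -> total []
At Iota: gained ['V296D', 'W81T'] -> total ['V296D', 'W81T']
At Zeta: gained ['W306I', 'D470N'] -> total ['D470N', 'V296D', 'W306I', 'W81T']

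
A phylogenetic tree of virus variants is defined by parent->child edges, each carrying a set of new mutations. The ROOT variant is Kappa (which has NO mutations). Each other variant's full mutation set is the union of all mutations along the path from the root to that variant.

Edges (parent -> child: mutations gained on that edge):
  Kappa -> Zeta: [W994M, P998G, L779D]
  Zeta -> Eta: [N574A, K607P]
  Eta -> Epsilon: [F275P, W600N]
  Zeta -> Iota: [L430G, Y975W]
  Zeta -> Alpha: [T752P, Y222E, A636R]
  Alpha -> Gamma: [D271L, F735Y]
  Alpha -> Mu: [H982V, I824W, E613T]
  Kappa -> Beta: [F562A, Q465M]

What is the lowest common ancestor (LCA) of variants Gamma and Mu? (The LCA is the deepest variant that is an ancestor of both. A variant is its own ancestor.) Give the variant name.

Path from root to Gamma: Kappa -> Zeta -> Alpha -> Gamma
  ancestors of Gamma: {Kappa, Zeta, Alpha, Gamma}
Path from root to Mu: Kappa -> Zeta -> Alpha -> Mu
  ancestors of Mu: {Kappa, Zeta, Alpha, Mu}
Common ancestors: {Kappa, Zeta, Alpha}
Walk up from Mu: Mu (not in ancestors of Gamma), Alpha (in ancestors of Gamma), Zeta (in ancestors of Gamma), Kappa (in ancestors of Gamma)
Deepest common ancestor (LCA) = Alpha

Answer: Alpha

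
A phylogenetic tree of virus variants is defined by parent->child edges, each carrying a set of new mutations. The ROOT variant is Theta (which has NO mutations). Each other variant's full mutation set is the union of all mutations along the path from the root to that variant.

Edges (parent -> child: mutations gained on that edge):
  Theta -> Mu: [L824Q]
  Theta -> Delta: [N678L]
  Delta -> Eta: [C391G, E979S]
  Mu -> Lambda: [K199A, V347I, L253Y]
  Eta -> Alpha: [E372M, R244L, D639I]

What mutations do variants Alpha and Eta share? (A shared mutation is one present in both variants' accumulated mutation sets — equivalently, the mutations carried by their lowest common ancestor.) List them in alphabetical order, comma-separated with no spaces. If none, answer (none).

Accumulating mutations along path to Alpha:
  At Theta: gained [] -> total []
  At Delta: gained ['N678L'] -> total ['N678L']
  At Eta: gained ['C391G', 'E979S'] -> total ['C391G', 'E979S', 'N678L']
  At Alpha: gained ['E372M', 'R244L', 'D639I'] -> total ['C391G', 'D639I', 'E372M', 'E979S', 'N678L', 'R244L']
Mutations(Alpha) = ['C391G', 'D639I', 'E372M', 'E979S', 'N678L', 'R244L']
Accumulating mutations along path to Eta:
  At Theta: gained [] -> total []
  At Delta: gained ['N678L'] -> total ['N678L']
  At Eta: gained ['C391G', 'E979S'] -> total ['C391G', 'E979S', 'N678L']
Mutations(Eta) = ['C391G', 'E979S', 'N678L']
Intersection: ['C391G', 'D639I', 'E372M', 'E979S', 'N678L', 'R244L'] ∩ ['C391G', 'E979S', 'N678L'] = ['C391G', 'E979S', 'N678L']

Answer: C391G,E979S,N678L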